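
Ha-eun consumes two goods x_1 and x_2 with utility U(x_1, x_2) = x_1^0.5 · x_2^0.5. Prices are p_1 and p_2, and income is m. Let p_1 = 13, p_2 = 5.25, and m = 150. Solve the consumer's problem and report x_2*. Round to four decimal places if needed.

The MRS is x_2/x_1. Set MRS = p_1/p_2.
Rearranging, p_2·x_2 = p_1·x_1. Substituting into the budget gives p_1·x_1·(1 + 1) = m.
Demand: x_1*(p_1,p_2,m) = 0.5·m/p_1 and x_2* = 0.5·m/p_2.
At p_1=13, p_2=5.25, m=150: x_2* = 0.5·150/5.25 = 14.2857.

x_2* = 14.2857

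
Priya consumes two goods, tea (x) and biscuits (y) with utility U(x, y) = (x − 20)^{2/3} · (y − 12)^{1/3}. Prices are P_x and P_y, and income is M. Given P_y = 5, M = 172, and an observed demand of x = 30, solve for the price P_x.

P_x = 3.2

Let x' = x−20, y' = y−12. MRS = 2·y'/x' = P_x/P_y.
Substituting into the budget: x* = 20 + 2/3·(M − 20·P_x − 12·P_y)/P_x, and y* = 12 + 1/3·(…)/P_y.
Set x* = 30 in the demand function and solve for P_x: P_x = 3.2.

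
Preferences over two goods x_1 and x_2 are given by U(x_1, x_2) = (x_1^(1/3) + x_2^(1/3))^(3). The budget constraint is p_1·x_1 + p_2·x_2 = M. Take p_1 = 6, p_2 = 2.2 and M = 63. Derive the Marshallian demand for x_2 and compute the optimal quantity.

x_2* = 17.8361

MU_x_1 ∝ x_1^(-2/3), MU_x_2 ∝ x_2^(-2/3), so MRS = (x_2/x_1)^(2/3) = p_1/p_2.
Solve for the ratio: x_2/x_1 = [p_1/p_2]^(1.5).
With the ratio pinned down, the budget gives x_1* = M/(p_1 + p_2·(x_2/x_1)) and x_2* = (x_2/x_1)·x_1*.
Numerically x_2/x_1 = 4.503943, so x_1* = 63/(6 + 2.2·4.503943) = 3.9601 and x_2* = 4.503943·3.9601 = 17.8361.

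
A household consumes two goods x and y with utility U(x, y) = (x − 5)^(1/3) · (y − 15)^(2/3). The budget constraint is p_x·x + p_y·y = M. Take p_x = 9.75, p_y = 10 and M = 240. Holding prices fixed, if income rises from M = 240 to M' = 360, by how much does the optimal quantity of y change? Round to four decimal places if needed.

After buying the subsistence bundle (5, 15), a share 1/3 of the remaining income goes to x: x* = 5 + 1/3·(M − 5p_x − 15p_y)/p_x.
Discretionary income = 240 − 5·9.75 − 15·10 = 41.25; y* = 15 + 2/3·41.25/10 = 17.75.
At M' = 360: y* = 25.75. Change: 25.75 − 17.75 = 8.

Δy* = 8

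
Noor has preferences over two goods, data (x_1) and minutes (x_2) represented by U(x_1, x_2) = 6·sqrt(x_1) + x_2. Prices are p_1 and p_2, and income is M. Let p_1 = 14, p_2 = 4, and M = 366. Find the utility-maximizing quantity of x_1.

Set MRS = p_1/p_2: 3·x_1^(−1/2) = p_1/p_2.
Thus x_1* = (3·p_2/p_1)² — independent of M — with the rest of income spent on x_2.
Plugging in: x_1* = (3·4/14)² = 0.7347.

x_1* = 0.7347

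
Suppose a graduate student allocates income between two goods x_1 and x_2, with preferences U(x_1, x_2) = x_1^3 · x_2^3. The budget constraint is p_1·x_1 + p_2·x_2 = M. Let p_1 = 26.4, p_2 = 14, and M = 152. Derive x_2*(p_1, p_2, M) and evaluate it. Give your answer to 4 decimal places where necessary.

MU_x_1/MU_x_2 = (3·x_2)/(3·x_1); tangency sets this equal to p_1/p_2.
So 3·p_2·x_2 = 3·p_1·x_1; combined with the budget, a share 0.5 of income goes to x_1.
Demand: x_1*(p_1,p_2,M) = 0.5·M/p_1 and x_2* = 0.5·M/p_2.
At p_1=26.4, p_2=14, M=152: x_2* = 0.5·152/14 = 5.4286.

x_2* = 5.4286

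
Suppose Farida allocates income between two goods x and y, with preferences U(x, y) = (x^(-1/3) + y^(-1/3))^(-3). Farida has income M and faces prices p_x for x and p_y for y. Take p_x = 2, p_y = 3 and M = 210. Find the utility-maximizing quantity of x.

x* = 49.8414

From the CES first-order condition, (y/x)^(4/3) = p_x/p_y.
Hence y/x = (p_x/p_y)^(1/(4/3)), i.e. raised to the 0.75 power.
Substitute y = (y/x)·x into the budget: x* = M/(p_x + p_y·(y/x)).
Numerically y/x = 0.737788, so x* = 210/(2 + 3·0.737788) = 49.8414.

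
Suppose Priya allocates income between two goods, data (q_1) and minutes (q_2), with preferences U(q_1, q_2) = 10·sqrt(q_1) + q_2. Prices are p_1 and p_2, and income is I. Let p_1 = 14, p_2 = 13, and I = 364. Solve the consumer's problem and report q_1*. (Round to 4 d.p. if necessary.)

q_1* = 21.5561

Plugging in: q_1* = (5·13/14)² = 21.5561.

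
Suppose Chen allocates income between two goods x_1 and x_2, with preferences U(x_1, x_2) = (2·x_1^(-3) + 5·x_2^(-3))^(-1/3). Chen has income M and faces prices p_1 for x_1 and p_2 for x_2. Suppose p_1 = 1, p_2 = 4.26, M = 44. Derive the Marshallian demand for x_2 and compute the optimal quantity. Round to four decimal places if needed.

x_2* = 8.1443

MU_x_1 ∝ 2·x_1^(-4), MU_x_2 ∝ 5·x_2^(-4), so MRS = (2/5)·(x_2/x_1)^(4) = p_1/p_2.
Hence x_2/x_1 = ((5/2)·p_1/p_2)^(1/(4)), i.e. raised to the 0.25 power.
Substitute x_2 = (x_2/x_1)·x_1 into the budget: x_1* = M/(p_1 + p_2·(x_2/x_1)).
Numerically x_2/x_1 = 0.875251, so x_1* = 44/(1 + 4.26·0.875251) = 9.3051 and x_2* = 0.875251·9.3051 = 8.1443.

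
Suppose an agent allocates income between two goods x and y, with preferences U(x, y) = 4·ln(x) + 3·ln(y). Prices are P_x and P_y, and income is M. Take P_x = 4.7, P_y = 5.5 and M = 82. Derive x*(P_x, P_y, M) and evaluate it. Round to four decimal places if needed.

The MRS is (4/3)·y/x. Set MRS = P_x/P_y.
So 4·P_y·y = 3·P_x·x; combined with the budget, a share 4/7 of income goes to x.
Demand: x*(P_x,P_y,M) = 4/7·M/P_x and y* = 3/7·M/P_y.
At P_x=4.7, P_y=5.5, M=82: x* = 4/7·82/4.7 = 9.9696.

x* = 9.9696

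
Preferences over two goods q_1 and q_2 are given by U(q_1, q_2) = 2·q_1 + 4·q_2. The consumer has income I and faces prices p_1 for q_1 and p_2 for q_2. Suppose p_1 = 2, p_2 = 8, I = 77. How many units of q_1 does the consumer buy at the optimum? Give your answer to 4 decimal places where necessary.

q_1* = 38.5

Perfect substitutes: compare marginal utility per dollar. 2/p_1 vs 4/p_2 → 1 vs 0.5.
q_1 gives more utility per dollar, so spend all income on q_1: q_1* = I/p_1, q_2* = 0.
Numerically: q_1* = 38.5, q_2* = 0.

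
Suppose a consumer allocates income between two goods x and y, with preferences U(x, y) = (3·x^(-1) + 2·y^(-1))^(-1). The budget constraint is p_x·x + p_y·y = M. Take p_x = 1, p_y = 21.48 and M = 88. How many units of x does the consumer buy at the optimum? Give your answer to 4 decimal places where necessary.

x* = 18.394

From the CES first-order condition, (3/2)·(y/x)^(2) = p_x/p_y.
Hence y/x = ((2/3)·p_x/p_y)^(1/(2)), i.e. raised to the 0.5 power.
Substitute y = (y/x)·x into the budget: x* = M/(p_x + p_y·(y/x)).
Numerically y/x = 0.176172, so x* = 88/(1 + 21.48·0.176172) = 18.394.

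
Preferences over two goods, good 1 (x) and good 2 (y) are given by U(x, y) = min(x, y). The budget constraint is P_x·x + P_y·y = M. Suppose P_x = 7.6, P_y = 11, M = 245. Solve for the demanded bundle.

x* = 13.172, y* = 13.172

Here 7.6 + 11 = 18.6, giving x* = 13.172 and y* = 13.172.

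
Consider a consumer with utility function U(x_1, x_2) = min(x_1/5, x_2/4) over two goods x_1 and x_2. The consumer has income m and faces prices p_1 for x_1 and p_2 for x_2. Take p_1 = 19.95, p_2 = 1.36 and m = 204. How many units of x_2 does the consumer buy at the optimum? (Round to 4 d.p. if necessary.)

x_2* = 7.7574

Leontief preferences: the optimum is at the kink where x_1/5 = x_2/4, i.e. x_2 = (4/5)·x_1.
Budget: p_1·x_1 + p_2·(4/5)·x_1 = m, so (5·p_1 + 4·p_2)·x_1 = 5·m.
Demand: x_1*(p_1,p_2,m) = 5·m/(5·p_1 + 4·p_2), x_2* = 4·m/(5·p_1 + 4·p_2).
Here 5·19.95 + 4·1.36 = 105.19, giving x_2* = 7.7574.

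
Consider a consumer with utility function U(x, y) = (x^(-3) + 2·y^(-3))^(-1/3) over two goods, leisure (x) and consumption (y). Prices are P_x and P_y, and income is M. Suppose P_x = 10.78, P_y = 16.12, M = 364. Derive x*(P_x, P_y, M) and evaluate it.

From the CES first-order condition, (1/2)·(y/x)^(4) = P_x/P_y.
Hence y/x = (2·P_x/P_y)^(1/(4)), i.e. raised to the 0.25 power.
With the ratio pinned down, the budget gives x* = M/(P_x + P_y·(y/x)) and y* = (y/x)·x*.
Numerically y/x = 1.075402, so x* = 364/(10.78 + 16.12·1.075402) = 12.9466.

x* = 12.9466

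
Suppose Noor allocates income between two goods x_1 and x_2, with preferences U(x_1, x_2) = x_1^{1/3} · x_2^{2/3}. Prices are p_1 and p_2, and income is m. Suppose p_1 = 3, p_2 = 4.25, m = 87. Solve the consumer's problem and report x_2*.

x_2* = 13.6471

Demand: x_1*(p_1,p_2,m) = 1/3·m/p_1 and x_2* = 2/3·m/p_2.
At p_1=3, p_2=4.25, m=87: x_2* = 2/3·87/4.25 = 13.6471.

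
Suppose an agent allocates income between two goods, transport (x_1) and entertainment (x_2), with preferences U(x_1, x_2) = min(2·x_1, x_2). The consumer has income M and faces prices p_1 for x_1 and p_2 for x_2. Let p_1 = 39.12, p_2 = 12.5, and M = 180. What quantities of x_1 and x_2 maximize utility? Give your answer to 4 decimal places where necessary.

With perfect complements, no substitution: consume in ratio x_1:x_2 = 1:2.
Budget: p_1·x_1 + p_2·2·x_1 = M, so (p_1 + 2·p_2)·x_1 = M.
Demand: x_1*(p_1,p_2,M) = M/(p_1 + 2·p_2), x_2* = 2·M/(p_1 + 2·p_2).
Here 39.12 + 2·12.5 = 64.12, giving x_1* = 2.8072 and x_2* = 5.6145.

x_1* = 2.8072, x_2* = 5.6145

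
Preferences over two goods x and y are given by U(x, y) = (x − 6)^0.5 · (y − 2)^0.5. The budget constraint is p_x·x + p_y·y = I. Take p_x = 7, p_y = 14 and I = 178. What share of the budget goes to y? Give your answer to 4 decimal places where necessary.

share on y = 0.4607

This is Cobb-Douglas in (x−6, y−2): tangency gives 0.5·p_y·(y−2) = 0.5·p_x·(x−6).
After buying the subsistence bundle (6, 2), a share 0.5 of the remaining income goes to x: x* = 6 + 0.5·(I − 6p_x − 2p_y)/p_x.
Discretionary income = 178 − 6·7 − 2·14 = 108; x* = 6 + 0.5·108/7 = 13.7143; y* = 2 + 0.5·108/14 = 5.8571.
Expenditure on y: 14·5.8571 = 82; share = 0.4607.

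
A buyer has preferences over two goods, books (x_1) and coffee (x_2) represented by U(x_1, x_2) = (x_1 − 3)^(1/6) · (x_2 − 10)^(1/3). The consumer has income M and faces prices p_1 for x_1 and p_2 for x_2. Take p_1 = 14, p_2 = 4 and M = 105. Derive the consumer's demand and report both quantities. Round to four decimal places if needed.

After buying the subsistence bundle (3, 10), a share 1/3 of the remaining income goes to x_1: x_1* = 3 + 1/3·(M − 3p_1 − 10p_2)/p_1.
Discretionary income = 105 − 3·14 − 10·4 = 23; x_1* = 3 + 1/3·23/14 = 3.5476; x_2* = 10 + 2/3·23/4 = 13.8333.

x_1* = 3.5476, x_2* = 13.8333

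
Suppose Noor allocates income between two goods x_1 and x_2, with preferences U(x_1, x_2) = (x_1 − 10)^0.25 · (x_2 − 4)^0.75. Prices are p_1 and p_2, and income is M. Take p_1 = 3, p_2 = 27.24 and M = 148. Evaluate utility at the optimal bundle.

Let x_1' = x_1−10, x_2' = x_2−4. MRS = (1/3)·x_2'/x_1' = p_1/p_2.
Substituting into the budget: x_1* = 10 + 0.25·(M − 10·p_1 − 4·p_2)/p_1, and x_2* = 4 + 0.75·(…)/p_2.
Discretionary income = 148 − 10·3 − 4·27.24 = 9.04; x_1* = 10 + 0.25·9.04/3 = 10.7533; x_2* = 4 + 0.75·9.04/27.24 = 4.2489.
Utility at the optimum: U(10.7533, 4.2489) = 0.3283.

V = 0.3283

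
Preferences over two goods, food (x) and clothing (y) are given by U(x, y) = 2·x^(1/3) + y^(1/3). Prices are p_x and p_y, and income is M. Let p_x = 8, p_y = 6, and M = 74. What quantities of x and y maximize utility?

x* = 6.5684, y* = 3.5754

Substitute y = (y/x)·x into the budget: x* = M/(p_x + p_y·(y/x)).
Numerically y/x = 0.544331, so x* = 74/(8 + 6·0.544331) = 6.5684 and y* = 0.544331·6.5684 = 3.5754.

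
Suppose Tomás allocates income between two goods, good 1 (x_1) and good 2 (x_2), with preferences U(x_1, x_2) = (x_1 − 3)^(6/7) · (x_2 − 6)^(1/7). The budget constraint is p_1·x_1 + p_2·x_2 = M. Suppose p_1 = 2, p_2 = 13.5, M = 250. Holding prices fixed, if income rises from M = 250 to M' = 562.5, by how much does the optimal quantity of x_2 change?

After buying the subsistence bundle (3, 6), a share 6/7 of the remaining income goes to x_1: x_1* = 3 + 6/7·(M − 3p_1 − 6p_2)/p_1.
Discretionary income = 250 − 3·2 − 6·13.5 = 163; x_2* = 6 + 1/7·163/13.5 = 7.7249.
At M' = 562.5: x_2* = 11.0317. Change: 11.0317 − 7.7249 = 3.3069.

Δx_2* = 3.3069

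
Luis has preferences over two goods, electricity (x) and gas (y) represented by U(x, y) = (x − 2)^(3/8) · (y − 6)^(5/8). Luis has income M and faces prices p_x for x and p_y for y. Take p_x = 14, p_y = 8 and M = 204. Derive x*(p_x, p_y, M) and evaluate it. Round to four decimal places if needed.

x* = 5.4286

This is Cobb-Douglas in (x−2, y−6): tangency gives 0.375·p_y·(y−6) = 0.625·p_x·(x−2).
Substituting into the budget: x* = 2 + 0.375·(M − 2·p_x − 6·p_y)/p_x, and y* = 6 + 0.625·(…)/p_y.
Discretionary income = 204 − 2·14 − 6·8 = 128; x* = 2 + 0.375·128/14 = 5.4286.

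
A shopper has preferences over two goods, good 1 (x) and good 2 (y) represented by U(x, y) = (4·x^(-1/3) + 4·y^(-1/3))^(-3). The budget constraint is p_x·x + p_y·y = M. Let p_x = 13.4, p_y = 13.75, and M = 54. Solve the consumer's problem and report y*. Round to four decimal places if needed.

y* = 1.97

From the CES first-order condition, (y/x)^(4/3) = p_x/p_y.
Solve for the ratio: y/x = [p_x/p_y]^(0.75).
With the ratio pinned down, the budget gives x* = M/(p_x + p_y·(y/x)) and y* = (y/x)·x*.
Numerically y/x = 0.980848, so x* = 54/(13.4 + 13.75·0.980848) = 2.0084 and y* = 0.980848·2.0084 = 1.97.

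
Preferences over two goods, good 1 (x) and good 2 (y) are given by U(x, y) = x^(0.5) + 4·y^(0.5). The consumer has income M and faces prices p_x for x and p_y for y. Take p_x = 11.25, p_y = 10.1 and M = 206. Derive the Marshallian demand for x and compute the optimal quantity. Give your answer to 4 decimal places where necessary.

x* = 0.9729

From the CES first-order condition, (1/4)·(y/x)^(0.5) = p_x/p_y.
Solve for the ratio: y/x = [4·p_x/p_y]^(2).
Substitute y = (y/x)·x into the budget: x* = M/(p_x + p_y·(y/x)).
Numerically y/x = 19.850995, so x* = 206/(11.25 + 10.1·19.850995) = 0.9729.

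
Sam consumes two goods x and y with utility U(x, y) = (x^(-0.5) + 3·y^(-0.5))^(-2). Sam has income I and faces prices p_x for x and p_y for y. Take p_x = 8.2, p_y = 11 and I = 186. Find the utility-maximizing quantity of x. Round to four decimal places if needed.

MRS = MU_x/MU_y = (1/3)·(y/x)^(1.5). Set equal to p_x/p_y.
Hence y/x = (3·p_x/p_y)^(1/(1.5)), i.e. raised to the 2/3 power.
With the ratio pinned down, the budget gives x* = I/(p_x + p_y·(y/x)) and y* = (y/x)·x*.
Numerically y/x = 1.710127, so x* = 186/(8.2 + 11·1.710127) = 6.886.

x* = 6.886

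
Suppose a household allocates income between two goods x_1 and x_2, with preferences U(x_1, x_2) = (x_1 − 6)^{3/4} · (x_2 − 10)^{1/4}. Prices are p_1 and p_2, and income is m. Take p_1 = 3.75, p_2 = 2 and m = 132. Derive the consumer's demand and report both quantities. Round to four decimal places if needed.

x_1* = 23.9, x_2* = 21.1875

MRS = 3·(x_2−10)/(x_1−6). Tangency with p_1/p_2 gives x_2−10 = (1/3)·(p_1/p_2)·(x_1−6).
After buying the subsistence bundle (6, 10), a share 0.75 of the remaining income goes to x_1: x_1* = 6 + 0.75·(m − 6p_1 − 10p_2)/p_1.
Discretionary income = 132 − 6·3.75 − 10·2 = 89.5; x_1* = 6 + 0.75·89.5/3.75 = 23.9; x_2* = 10 + 0.25·89.5/2 = 21.1875.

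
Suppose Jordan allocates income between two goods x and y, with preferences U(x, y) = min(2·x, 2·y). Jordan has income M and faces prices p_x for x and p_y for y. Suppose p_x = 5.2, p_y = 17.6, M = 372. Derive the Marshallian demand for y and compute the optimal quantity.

With perfect complements, no substitution: consume in ratio x:y = 2:2.
Budget: p_x·x + p_y·x = M, so (2·p_x + 2·p_y)·x = 2·M.
Demand: x*(p_x,p_y,M) = 2·M/(2·p_x + 2·p_y), y* = 2·M/(2·p_x + 2·p_y).
Here 2·5.2 + 2·17.6 = 45.6, giving y* = 16.3158.

y* = 16.3158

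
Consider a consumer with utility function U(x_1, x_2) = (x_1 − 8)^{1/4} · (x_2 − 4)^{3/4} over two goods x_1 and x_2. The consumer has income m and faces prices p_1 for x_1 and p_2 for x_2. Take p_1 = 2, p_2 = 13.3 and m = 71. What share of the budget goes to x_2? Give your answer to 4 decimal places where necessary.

This is Cobb-Douglas in (x_1−8, x_2−4): tangency gives 0.25·p_2·(x_2−4) = 0.75·p_1·(x_1−8).
Substituting into the budget: x_1* = 8 + 0.25·(m − 8·p_1 − 4·p_2)/p_1, and x_2* = 4 + 0.75·(…)/p_2.
Discretionary income = 71 − 8·2 − 4·13.3 = 1.8; x_1* = 8 + 0.25·1.8/2 = 8.225; x_2* = 4 + 0.75·1.8/13.3 = 4.1015.
Expenditure on x_2: 13.3·4.1015 = 54.55; share = 0.7683.

share on x_2 = 0.7683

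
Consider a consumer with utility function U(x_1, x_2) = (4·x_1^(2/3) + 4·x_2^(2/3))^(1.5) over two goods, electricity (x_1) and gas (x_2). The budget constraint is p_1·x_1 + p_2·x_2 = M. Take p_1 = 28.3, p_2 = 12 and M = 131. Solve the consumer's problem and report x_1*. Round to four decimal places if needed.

x_1* = 0.7054

MRS = MU_x_1/MU_x_2 = (x_2/x_1)^(1/3). Set equal to p_1/p_2.
Solve for the ratio: x_2/x_1 = [p_1/p_2]^(3).
Substitute x_2 = (x_2/x_1)·x_1 into the budget: x_1* = M/(p_1 + p_2·(x_2/x_1)).
Numerically x_2/x_1 = 13.116428, so x_1* = 131/(28.3 + 12·13.116428) = 0.7054.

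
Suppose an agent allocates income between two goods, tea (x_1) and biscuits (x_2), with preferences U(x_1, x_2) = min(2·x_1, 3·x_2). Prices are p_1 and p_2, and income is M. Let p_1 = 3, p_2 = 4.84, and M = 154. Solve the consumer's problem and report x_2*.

Demand: x_1*(p_1,p_2,M) = 3·M/(3·p_1 + 2·p_2), x_2* = 2·M/(3·p_1 + 2·p_2).
Here 3·3 + 2·4.84 = 18.68, giving x_2* = 16.4882.

x_2* = 16.4882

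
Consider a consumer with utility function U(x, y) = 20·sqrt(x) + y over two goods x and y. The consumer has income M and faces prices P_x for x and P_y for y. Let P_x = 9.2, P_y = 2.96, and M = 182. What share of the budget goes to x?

Set MRS = P_x/P_y: 10·x^(−1/2) = P_x/P_y.
Solve: √x = 10·P_y/P_x, so x*(P_x,P_y) = (10·P_y/P_x)², and y* = (M − P_x·x*)/P_y.
Plugging in: x* = (10·2.96/9.2)² = 10.3516, y* = 29.3126.
Expenditure on x: 9.2·10.3516 = 95.2348; share = 0.5233.

share on x = 0.5233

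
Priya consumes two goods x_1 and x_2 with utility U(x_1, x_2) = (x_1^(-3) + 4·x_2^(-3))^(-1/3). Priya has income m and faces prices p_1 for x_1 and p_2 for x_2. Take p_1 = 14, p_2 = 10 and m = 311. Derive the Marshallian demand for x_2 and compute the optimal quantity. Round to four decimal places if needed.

Numerically x_2/x_1 = 1.538321, so x_1* = 311/(14 + 10·1.538321) = 10.5843 and x_2* = 1.538321·10.5843 = 16.282.

x_2* = 16.282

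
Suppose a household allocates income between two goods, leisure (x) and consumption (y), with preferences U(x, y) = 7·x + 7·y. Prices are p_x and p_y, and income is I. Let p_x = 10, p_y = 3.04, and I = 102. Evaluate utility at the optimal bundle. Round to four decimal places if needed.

Perfect substitutes: compare marginal utility per dollar. 7/p_x vs 7/p_y → 0.7 vs 2.3026.
y gives more utility per dollar, so spend all income on y: y* = I/p_y, x* = 0.
Numerically: x* = 0, y* = 33.5526.
Utility at the optimum: U(0, 33.5526) = 234.8684.

V = 234.8684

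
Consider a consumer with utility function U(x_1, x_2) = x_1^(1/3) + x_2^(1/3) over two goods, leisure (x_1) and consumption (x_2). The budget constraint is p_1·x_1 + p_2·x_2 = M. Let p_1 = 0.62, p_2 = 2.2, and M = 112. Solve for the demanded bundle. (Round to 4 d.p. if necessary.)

MU_x_1 ∝ x_1^(-2/3), MU_x_2 ∝ x_2^(-2/3), so MRS = (x_2/x_1)^(2/3) = p_1/p_2.
Solve for the ratio: x_2/x_1 = [p_1/p_2]^(1.5).
With the ratio pinned down, the budget gives x_1* = M/(p_1 + p_2·(x_2/x_1)) and x_2* = (x_2/x_1)·x_1*.
Numerically x_2/x_1 = 0.149608, so x_1* = 112/(0.62 + 2.2·0.149608) = 118.002 and x_2* = 0.149608·118.002 = 17.654.

x_1* = 118.002, x_2* = 17.654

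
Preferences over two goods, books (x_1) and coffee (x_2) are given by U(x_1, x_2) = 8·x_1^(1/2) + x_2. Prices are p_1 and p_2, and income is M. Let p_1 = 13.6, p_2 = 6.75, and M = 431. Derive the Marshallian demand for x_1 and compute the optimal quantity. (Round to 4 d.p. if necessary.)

Thus x_1* = (4·p_2/p_1)² — independent of M — with the rest of income spent on x_2.
Plugging in: x_1* = (4·6.75/13.6)² = 3.9414.

x_1* = 3.9414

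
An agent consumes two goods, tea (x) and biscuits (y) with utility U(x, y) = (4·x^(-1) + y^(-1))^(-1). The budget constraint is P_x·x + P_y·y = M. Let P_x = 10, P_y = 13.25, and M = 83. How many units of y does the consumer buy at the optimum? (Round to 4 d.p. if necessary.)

From the CES first-order condition, 4·(y/x)^(2) = P_x/P_y.
Hence y/x = ((1/4)·P_x/P_y)^(1/(2)), i.e. raised to the 0.5 power.
With the ratio pinned down, the budget gives x* = M/(P_x + P_y·(y/x)) and y* = (y/x)·x*.
Numerically y/x = 0.434372, so x* = 83/(10 + 13.25·0.434372) = 5.268 and y* = 0.434372·5.268 = 2.2883.

y* = 2.2883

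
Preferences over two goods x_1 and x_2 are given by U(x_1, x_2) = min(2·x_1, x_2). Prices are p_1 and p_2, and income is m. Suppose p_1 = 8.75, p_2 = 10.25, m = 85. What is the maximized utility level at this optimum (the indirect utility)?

V = 5.812

Demand: x_1*(p_1,p_2,m) = m/(p_1 + 2·p_2), x_2* = 2·m/(p_1 + 2·p_2).
Here 8.75 + 2·10.25 = 29.25, giving x_1* = 2.906 and x_2* = 5.812.
Utility at the optimum: U(2.906, 5.812) = 5.812.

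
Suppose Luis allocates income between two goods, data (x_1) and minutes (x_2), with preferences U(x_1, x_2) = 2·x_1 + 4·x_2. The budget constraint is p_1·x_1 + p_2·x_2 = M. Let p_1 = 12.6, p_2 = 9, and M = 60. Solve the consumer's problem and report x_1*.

Perfect substitutes: compare marginal utility per dollar. 2/p_1 vs 4/p_2 → 0.1587 vs 0.4444.
x_2 gives more utility per dollar, so spend all income on x_2: x_2* = M/p_2, x_1* = 0.
Numerically: x_1* = 0, x_2* = 6.6667.

x_1* = 0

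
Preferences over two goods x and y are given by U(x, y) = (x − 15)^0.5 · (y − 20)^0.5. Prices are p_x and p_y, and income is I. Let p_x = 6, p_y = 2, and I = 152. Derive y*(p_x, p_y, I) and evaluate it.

y* = 25.5

MRS = (y−20)/(x−15). Tangency with p_x/p_y gives y−20 = (p_x/p_y)·(x−15).
After buying the subsistence bundle (15, 20), a share 0.5 of the remaining income goes to x: x* = 15 + 0.5·(I − 15p_x − 20p_y)/p_x.
Discretionary income = 152 − 15·6 − 20·2 = 22; y* = 20 + 0.5·22/2 = 25.5.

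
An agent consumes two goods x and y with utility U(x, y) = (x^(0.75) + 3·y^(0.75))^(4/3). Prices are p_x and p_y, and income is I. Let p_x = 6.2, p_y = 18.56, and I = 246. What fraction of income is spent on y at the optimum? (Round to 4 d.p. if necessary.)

share on y = 0.7512

MU_x ∝ x^(-0.25), MU_y ∝ 3·y^(-0.25), so MRS = (1/3)·(y/x)^(0.25) = p_x/p_y.
Hence y/x = (3·p_x/p_y)^(1/(0.25)), i.e. raised to the 4 power.
Substitute y = (y/x)·x into the budget: x* = I/(p_x + p_y·(y/x)).
Numerically y/x = 1.008649, so x* = 246/(6.2 + 18.56·1.008649) = 9.8714 and y* = 1.008649·9.8714 = 9.9568.
Expenditure on y: 18.56·9.9568 = 184.7974; share = 0.7512.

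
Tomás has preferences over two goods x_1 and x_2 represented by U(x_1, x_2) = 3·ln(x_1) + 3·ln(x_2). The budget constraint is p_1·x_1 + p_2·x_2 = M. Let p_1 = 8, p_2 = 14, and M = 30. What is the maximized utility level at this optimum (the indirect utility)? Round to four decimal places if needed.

MU_x_1/MU_x_2 = (3·x_2)/(3·x_1); tangency sets this equal to p_1/p_2.
Rearranging, p_2·x_2 = p_1·x_1. Substituting into the budget gives p_1·x_1·(1 + 1) = M.
Demand: x_1*(p_1,p_2,M) = 0.5·M/p_1 and x_2* = 0.5·M/p_2.
At p_1=8, p_2=14, M=30: x_1* = 0.5·30/8 = 1.875, x_2* = 1.0714.
Utility at the optimum: U(1.875, 1.0714) = 2.0928.

V = 2.0928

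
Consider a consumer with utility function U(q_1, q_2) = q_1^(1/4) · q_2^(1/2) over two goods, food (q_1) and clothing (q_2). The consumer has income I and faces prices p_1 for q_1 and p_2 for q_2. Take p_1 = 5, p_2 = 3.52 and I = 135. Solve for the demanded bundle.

Tangency: MRS = (1/2)·q_2/q_1 = p_1/p_2.
Rearranging, p_2·q_2 = 2·p_1·q_1. Substituting into the budget gives p_1·q_1·(1 + 2) = I.
Demand: q_1*(p_1,p_2,I) = 1/3·I/p_1 and q_2* = 2/3·I/p_2.
At p_1=5, p_2=3.52, I=135: q_1* = 1/3·135/5 = 9, q_2* = 25.5682.

q_1* = 9, q_2* = 25.5682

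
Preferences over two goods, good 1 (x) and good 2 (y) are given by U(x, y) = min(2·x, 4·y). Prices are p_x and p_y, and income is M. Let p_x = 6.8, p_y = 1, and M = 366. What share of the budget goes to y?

Leontief preferences: the optimum is at the kink where x/4 = y/2, i.e. y = (1/2)·x.
Budget: p_x·x + p_y·(1/2)·x = M, so (4·p_x + 2·p_y)·x = 4·M.
Demand: x*(p_x,p_y,M) = 4·M/(4·p_x + 2·p_y), y* = 2·M/(4·p_x + 2·p_y).
Here 4·6.8 + 2·1 = 29.2, giving x* = 50.137 and y* = 25.0685.
Expenditure on y: 1·25.0685 = 25.0685; share = 0.0685.

share on y = 0.0685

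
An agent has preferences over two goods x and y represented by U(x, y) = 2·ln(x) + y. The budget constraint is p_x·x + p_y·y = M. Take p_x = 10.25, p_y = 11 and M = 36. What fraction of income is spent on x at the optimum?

share on x = 0.6111

MU_x = 2/x, MU_y = 1. Tangency: 2/x = p_x/p_y.
So x*(p_x,p_y) = 2·p_y/p_x, independent of income; and y* = (M − 2·p_y)/p_y.
At the given prices: x* = 2·11/10.25 = 2.1463, and y* = 1.2727.
Expenditure on x: 10.25·2.1463 = 22; share = 0.6111.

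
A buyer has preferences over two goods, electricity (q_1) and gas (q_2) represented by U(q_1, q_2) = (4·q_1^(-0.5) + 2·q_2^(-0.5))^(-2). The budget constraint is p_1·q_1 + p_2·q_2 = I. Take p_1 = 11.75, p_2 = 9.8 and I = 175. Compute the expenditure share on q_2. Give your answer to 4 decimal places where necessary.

share on q_2 = 0.3722

Substitute q_2 = (q_2/q_1)·q_1 into the budget: q_1* = I/(p_1 + p_2·(q_2/q_1)).
Numerically q_2/q_1 = 0.710975, so q_1* = 175/(11.75 + 9.8·0.710975) = 9.3495 and q_2* = 0.710975·9.3495 = 6.6473.
Expenditure on q_2: 9.8·6.6473 = 65.1433; share = 0.3722.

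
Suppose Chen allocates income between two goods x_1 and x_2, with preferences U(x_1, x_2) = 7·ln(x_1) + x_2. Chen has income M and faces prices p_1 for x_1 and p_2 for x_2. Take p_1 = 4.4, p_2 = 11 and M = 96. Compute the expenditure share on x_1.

MU_x_1 = 7/x_1, MU_x_2 = 1. Tangency: 7/x_1 = p_1/p_2.
So x_1*(p_1,p_2) = 7·p_2/p_1, independent of income; and x_2* = (M − 7·p_2)/p_2.
At the given prices: x_1* = 7·11/4.4 = 17.5, and x_2* = 1.7273.
Expenditure on x_1: 4.4·17.5 = 77; share = 0.8021.

share on x_1 = 0.8021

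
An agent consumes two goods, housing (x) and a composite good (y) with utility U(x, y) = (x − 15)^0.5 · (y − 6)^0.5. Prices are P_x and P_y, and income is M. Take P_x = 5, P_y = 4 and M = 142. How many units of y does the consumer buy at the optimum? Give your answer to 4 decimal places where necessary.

MRS = (y−6)/(x−15). Tangency with P_x/P_y gives y−6 = (P_x/P_y)·(x−15).
Substituting into the budget: x* = 15 + 0.5·(M − 15·P_x − 6·P_y)/P_x, and y* = 6 + 0.5·(…)/P_y.
Discretionary income = 142 − 15·5 − 6·4 = 43; y* = 6 + 0.5·43/4 = 11.375.

y* = 11.375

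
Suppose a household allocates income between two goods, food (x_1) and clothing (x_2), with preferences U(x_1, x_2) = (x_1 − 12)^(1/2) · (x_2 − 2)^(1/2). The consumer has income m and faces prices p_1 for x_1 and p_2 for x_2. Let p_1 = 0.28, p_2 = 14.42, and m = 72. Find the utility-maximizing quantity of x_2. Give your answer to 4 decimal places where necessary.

x_2* = 3.38

This is Cobb-Douglas in (x_1−12, x_2−2): tangency gives 0.5·p_2·(x_2−2) = 0.5·p_1·(x_1−12).
Substituting into the budget: x_1* = 12 + 0.5·(m − 12·p_1 − 2·p_2)/p_1, and x_2* = 2 + 0.5·(…)/p_2.
Discretionary income = 72 − 12·0.28 − 2·14.42 = 39.8; x_2* = 2 + 0.5·39.8/14.42 = 3.38.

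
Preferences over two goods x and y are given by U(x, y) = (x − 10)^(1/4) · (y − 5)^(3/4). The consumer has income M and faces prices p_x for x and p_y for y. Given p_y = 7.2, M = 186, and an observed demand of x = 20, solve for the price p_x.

MRS = (1/3)·(y−5)/(x−10). Tangency with p_x/p_y gives y−5 = 3·(p_x/p_y)·(x−10).
After buying the subsistence bundle (10, 5), a share 0.25 of the remaining income goes to x: x* = 10 + 0.25·(M − 10p_x − 5p_y)/p_x.
Set x* = 20 in the demand function and solve for p_x: p_x = 3.

p_x = 3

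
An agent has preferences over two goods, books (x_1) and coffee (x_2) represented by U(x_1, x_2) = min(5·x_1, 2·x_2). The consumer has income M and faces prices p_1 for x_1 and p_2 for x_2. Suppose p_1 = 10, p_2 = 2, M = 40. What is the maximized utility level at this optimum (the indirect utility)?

Leontief preferences: the optimum is at the kink where x_1/2 = x_2/5, i.e. x_2 = (5/2)·x_1.
Budget: p_1·x_1 + p_2·(5/2)·x_1 = M, so (2·p_1 + 5·p_2)·x_1 = 2·M.
Demand: x_1*(p_1,p_2,M) = 2·M/(2·p_1 + 5·p_2), x_2* = 5·M/(2·p_1 + 5·p_2).
Here 2·10 + 5·2 = 30, giving x_1* = 2.6667 and x_2* = 6.6667.
Utility at the optimum: U(2.6667, 6.6667) = 13.3333.

V = 13.3333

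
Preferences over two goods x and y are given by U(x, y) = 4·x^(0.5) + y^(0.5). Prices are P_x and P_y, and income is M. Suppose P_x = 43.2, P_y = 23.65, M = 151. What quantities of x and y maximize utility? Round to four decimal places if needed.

x* = 3.1372, y* = 0.6542

From the CES first-order condition, 4·(y/x)^(0.5) = P_x/P_y.
Solve for the ratio: y/x = [(1/4)·P_x/P_y]^(2).
Substitute y = (y/x)·x into the budget: x* = M/(P_x + P_y·(y/x)).
Numerically y/x = 0.208538, so x* = 151/(43.2 + 23.65·0.208538) = 3.1372 and y* = 0.208538·3.1372 = 0.6542.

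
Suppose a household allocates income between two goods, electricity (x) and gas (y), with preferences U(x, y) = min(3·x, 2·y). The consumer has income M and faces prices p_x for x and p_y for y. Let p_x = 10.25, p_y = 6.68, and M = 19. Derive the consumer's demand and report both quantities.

x* = 0.9373, y* = 1.406

With perfect complements, no substitution: consume in ratio x:y = 2:3.
Budget: p_x·x + p_y·(3/2)·x = M, so (2·p_x + 3·p_y)·x = 2·M.
Demand: x*(p_x,p_y,M) = 2·M/(2·p_x + 3·p_y), y* = 3·M/(2·p_x + 3·p_y).
Here 2·10.25 + 3·6.68 = 40.54, giving x* = 0.9373 and y* = 1.406.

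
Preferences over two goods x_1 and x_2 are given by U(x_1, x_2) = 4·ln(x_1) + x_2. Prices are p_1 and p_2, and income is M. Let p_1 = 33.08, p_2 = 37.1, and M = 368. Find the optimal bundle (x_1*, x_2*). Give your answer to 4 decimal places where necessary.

Set MRS = p_1/p_2: (4/x_1)/1 = p_1/p_2.
So x_1*(p_1,p_2) = 4·p_2/p_1, independent of income; and x_2* = (M − 4·p_2)/p_2.
At the given prices: x_1* = 4·37.1/33.08 = 4.4861, and x_2* = 5.9191.

x_1* = 4.4861, x_2* = 5.9191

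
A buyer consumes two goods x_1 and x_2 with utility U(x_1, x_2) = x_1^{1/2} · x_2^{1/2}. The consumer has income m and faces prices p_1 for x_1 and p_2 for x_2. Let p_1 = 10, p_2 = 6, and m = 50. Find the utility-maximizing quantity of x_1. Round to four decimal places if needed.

x_1* = 2.5

Tangency: MRS = x_2/x_1 = p_1/p_2.
So 0.5·p_2·x_2 = 0.5·p_1·x_1; combined with the budget, a share 0.5 of income goes to x_1.
Demand: x_1*(p_1,p_2,m) = 0.5·m/p_1 and x_2* = 0.5·m/p_2.
At p_1=10, p_2=6, m=50: x_1* = 0.5·50/10 = 2.5.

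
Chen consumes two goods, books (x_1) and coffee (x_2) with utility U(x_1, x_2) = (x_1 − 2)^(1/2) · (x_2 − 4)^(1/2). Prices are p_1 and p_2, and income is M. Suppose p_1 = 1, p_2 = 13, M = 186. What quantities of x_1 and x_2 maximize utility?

x_1* = 68, x_2* = 9.0769

Let x_1' = x_1−2, x_2' = x_2−4. MRS = x_2'/x_1' = p_1/p_2.
Substituting into the budget: x_1* = 2 + 0.5·(M − 2·p_1 − 4·p_2)/p_1, and x_2* = 4 + 0.5·(…)/p_2.
Discretionary income = 186 − 2·1 − 4·13 = 132; x_1* = 2 + 0.5·132/1 = 68; x_2* = 4 + 0.5·132/13 = 9.0769.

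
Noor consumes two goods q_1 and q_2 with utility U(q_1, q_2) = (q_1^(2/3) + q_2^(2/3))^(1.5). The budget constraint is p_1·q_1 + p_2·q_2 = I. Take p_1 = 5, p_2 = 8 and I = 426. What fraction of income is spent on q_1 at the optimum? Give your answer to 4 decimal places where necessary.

share on q_1 = 0.7191

From the CES first-order condition, (q_2/q_1)^(1/3) = p_1/p_2.
Hence q_2/q_1 = (p_1/p_2)^(1/(1/3)), i.e. raised to the 3 power.
Substitute q_2 = (q_2/q_1)·q_1 into the budget: q_1* = I/(p_1 + p_2·(q_2/q_1)).
Numerically q_2/q_1 = 0.244141, so q_1* = 426/(5 + 8·0.244141) = 61.2674 and q_2* = 0.244141·61.2674 = 14.9579.
Expenditure on q_1: 5·61.2674 = 306.3371; share = 0.7191.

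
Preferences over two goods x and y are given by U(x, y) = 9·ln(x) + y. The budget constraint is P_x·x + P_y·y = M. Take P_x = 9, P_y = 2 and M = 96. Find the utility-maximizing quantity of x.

Set MRS = P_x/P_y: (9/x)/1 = P_x/P_y.
So x*(P_x,P_y) = 9·P_y/P_x, independent of income; and y* = (M − 9·P_y)/P_y.
At the given prices: x* = 9·2/9 = 2.

x* = 2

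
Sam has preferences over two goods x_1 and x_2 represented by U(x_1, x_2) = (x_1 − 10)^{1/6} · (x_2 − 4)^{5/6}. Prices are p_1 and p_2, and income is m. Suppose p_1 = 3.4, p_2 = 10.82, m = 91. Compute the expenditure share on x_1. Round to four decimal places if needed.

Let x_1' = x_1−10, x_2' = x_2−4. MRS = (1/5)·x_2'/x_1' = p_1/p_2.
Substituting into the budget: x_1* = 10 + 1/6·(m − 10·p_1 − 4·p_2)/p_1, and x_2* = 4 + 5/6·(…)/p_2.
Discretionary income = 91 − 10·3.4 − 4·10.82 = 13.72; x_1* = 10 + 1/6·13.72/3.4 = 10.6725; x_2* = 4 + 5/6·13.72/10.82 = 5.0567.
Expenditure on x_1: 3.4·10.6725 = 36.2867; share = 0.3988.

share on x_1 = 0.3988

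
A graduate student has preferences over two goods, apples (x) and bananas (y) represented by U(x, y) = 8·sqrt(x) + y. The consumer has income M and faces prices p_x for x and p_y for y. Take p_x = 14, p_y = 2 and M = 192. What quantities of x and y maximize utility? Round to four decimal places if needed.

Set MRS = p_x/p_y: 4·x^(−1/2) = p_x/p_y.
Thus x* = (4·p_y/p_x)² — independent of M — with the rest of income spent on y.
Plugging in: x* = (4·2/14)² = 0.3265, y* = 93.7143.

x* = 0.3265, y* = 93.7143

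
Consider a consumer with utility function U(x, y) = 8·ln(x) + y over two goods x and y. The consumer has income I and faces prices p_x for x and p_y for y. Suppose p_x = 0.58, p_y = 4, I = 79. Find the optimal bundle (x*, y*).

MU_x = 8/x, MU_y = 1. Tangency: 8/x = p_x/p_y.
So x*(p_x,p_y) = 8·p_y/p_x, independent of income; and y* = (I − 8·p_y)/p_y.
At the given prices: x* = 8·4/0.58 = 55.1724, and y* = 11.75.

x* = 55.1724, y* = 11.75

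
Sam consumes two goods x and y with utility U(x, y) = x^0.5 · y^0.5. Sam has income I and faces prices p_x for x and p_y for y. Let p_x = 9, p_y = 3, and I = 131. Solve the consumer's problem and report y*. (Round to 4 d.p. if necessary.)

y* = 21.8333

The MRS is y/x. Set MRS = p_x/p_y.
Rearranging, p_y·y = p_x·x. Substituting into the budget gives p_x·x·(1 + 1) = I.
Demand: x*(p_x,p_y,I) = 0.5·I/p_x and y* = 0.5·I/p_y.
At p_x=9, p_y=3, I=131: y* = 0.5·131/3 = 21.8333.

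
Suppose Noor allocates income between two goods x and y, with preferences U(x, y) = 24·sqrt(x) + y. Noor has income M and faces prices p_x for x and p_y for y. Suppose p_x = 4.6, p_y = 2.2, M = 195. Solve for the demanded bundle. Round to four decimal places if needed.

x* = 32.9376, y* = 19.7668

Utility is quasi-linear in y; the FOC for x is 12/√x = p_x/p_y.
Thus x* = (12·p_y/p_x)² — independent of M — with the rest of income spent on y.
Plugging in: x* = (12·2.2/4.6)² = 32.9376, y* = 19.7668.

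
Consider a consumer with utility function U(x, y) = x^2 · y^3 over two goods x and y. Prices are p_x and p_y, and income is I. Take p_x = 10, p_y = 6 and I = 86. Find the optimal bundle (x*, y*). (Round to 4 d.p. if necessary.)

x* = 3.44, y* = 8.6

At p_x=10, p_y=6, I=86: x* = 0.4·86/10 = 3.44, y* = 8.6.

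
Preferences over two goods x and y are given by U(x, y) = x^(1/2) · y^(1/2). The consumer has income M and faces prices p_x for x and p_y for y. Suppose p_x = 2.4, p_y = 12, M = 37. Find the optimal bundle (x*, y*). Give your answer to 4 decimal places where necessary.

MU_x/MU_y = (0.5·y)/(0.5·x); tangency sets this equal to p_x/p_y.
Rearranging, p_y·y = p_x·x. Substituting into the budget gives p_x·x·(1 + 1) = M.
Demand: x*(p_x,p_y,M) = 0.5·M/p_x and y* = 0.5·M/p_y.
At p_x=2.4, p_y=12, M=37: x* = 0.5·37/2.4 = 7.7083, y* = 1.5417.

x* = 7.7083, y* = 1.5417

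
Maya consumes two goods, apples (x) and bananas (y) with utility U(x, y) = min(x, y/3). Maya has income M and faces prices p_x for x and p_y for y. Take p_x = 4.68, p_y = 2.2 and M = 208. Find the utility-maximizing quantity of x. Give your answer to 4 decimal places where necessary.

x* = 18.4397

Demand: x*(p_x,p_y,M) = M/(p_x + 3·p_y), y* = 3·M/(p_x + 3·p_y).
Here 4.68 + 3·2.2 = 11.28, giving x* = 18.4397.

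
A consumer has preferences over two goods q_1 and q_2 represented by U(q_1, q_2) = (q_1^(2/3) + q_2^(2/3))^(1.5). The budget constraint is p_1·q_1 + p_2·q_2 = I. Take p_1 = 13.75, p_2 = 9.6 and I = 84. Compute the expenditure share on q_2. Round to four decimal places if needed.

share on q_2 = 0.6723

MRS = MU_q_1/MU_q_2 = (q_2/q_1)^(1/3). Set equal to p_1/p_2.
Hence q_2/q_1 = (p_1/p_2)^(1/(1/3)), i.e. raised to the 3 power.
With the ratio pinned down, the budget gives q_1* = I/(p_1 + p_2·(q_2/q_1)) and q_2* = (q_2/q_1)·q_1*.
Numerically q_2/q_1 = 2.938288, so q_1* = 84/(13.75 + 9.6·2.938288) = 2.002 and q_2* = 2.938288·2.002 = 5.8825.
Expenditure on q_2: 9.6·5.8825 = 56.4722; share = 0.6723.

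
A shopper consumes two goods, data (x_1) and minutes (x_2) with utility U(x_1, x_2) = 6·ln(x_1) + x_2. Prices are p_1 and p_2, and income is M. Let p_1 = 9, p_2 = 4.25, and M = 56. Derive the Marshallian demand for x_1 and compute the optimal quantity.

So x_1*(p_1,p_2) = 6·p_2/p_1, independent of income; and x_2* = (M − 6·p_2)/p_2.
At the given prices: x_1* = 6·4.25/9 = 2.8333.

x_1* = 2.8333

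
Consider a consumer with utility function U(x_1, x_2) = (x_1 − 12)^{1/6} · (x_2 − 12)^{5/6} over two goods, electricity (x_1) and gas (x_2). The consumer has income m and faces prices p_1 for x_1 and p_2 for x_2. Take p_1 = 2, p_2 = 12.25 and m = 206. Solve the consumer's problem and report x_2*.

x_2* = 14.381

MRS = (1/5)·(x_2−12)/(x_1−12). Tangency with p_1/p_2 gives x_2−12 = 5·(p_1/p_2)·(x_1−12).
Substituting into the budget: x_1* = 12 + 1/6·(m − 12·p_1 − 12·p_2)/p_1, and x_2* = 12 + 5/6·(…)/p_2.
Discretionary income = 206 − 12·2 − 12·12.25 = 35; x_2* = 12 + 5/6·35/12.25 = 14.381.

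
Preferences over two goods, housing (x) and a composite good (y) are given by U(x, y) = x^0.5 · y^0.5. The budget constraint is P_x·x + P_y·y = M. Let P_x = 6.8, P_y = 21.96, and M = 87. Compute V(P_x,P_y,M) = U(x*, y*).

At P_x=6.8, P_y=21.96, M=87: x* = 0.5·87/6.8 = 6.3971, y* = 1.9809.
Utility at the optimum: U(6.3971, 1.9809) = 3.5597.

V = 3.5597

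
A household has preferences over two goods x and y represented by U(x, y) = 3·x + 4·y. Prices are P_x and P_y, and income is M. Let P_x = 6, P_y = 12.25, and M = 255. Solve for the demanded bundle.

Perfect substitutes: compare marginal utility per dollar. 3/P_x vs 4/P_y → 0.5 vs 0.3265.
x gives more utility per dollar, so spend all income on x: x* = M/P_x, y* = 0.
Numerically: x* = 42.5, y* = 0.

x* = 42.5, y* = 0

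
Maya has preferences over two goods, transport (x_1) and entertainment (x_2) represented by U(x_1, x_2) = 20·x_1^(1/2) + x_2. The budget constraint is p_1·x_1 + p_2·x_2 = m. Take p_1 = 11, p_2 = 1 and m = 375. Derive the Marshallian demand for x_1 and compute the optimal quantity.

x_1* = 0.8264

Plugging in: x_1* = (10·1/11)² = 0.8264.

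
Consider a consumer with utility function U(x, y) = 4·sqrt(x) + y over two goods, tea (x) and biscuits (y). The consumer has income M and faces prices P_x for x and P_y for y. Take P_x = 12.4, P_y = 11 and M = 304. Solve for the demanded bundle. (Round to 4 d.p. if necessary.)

Set MRS = P_x/P_y: 2·x^(−1/2) = P_x/P_y.
Solve: √x = 2·P_y/P_x, so x*(P_x,P_y) = (2·P_y/P_x)², and y* = (M − P_x·x*)/P_y.
Plugging in: x* = (2·11/12.4)² = 3.1478, y* = 24.088.

x* = 3.1478, y* = 24.088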